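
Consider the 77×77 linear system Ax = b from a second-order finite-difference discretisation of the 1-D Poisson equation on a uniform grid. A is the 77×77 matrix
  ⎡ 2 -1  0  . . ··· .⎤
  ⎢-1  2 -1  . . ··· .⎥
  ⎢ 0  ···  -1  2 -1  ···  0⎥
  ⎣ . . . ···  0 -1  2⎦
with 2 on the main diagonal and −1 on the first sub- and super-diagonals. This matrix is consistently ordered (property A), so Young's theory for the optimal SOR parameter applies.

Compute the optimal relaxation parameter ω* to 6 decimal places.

ω* = 1.922585

spectrum of D⁻¹(L+U) = {cos(kπ/78) : 1≤k≤77}; ρ_J = cos(π/78) = 0.999189.
root = sin(π/78) = 0.0402659  (since 1−cos² = sin²).
So ω* = 2/1.0402659 = 1.922585 (Young).
ρ(B_{ω*}) = ω*−1 = 0.922585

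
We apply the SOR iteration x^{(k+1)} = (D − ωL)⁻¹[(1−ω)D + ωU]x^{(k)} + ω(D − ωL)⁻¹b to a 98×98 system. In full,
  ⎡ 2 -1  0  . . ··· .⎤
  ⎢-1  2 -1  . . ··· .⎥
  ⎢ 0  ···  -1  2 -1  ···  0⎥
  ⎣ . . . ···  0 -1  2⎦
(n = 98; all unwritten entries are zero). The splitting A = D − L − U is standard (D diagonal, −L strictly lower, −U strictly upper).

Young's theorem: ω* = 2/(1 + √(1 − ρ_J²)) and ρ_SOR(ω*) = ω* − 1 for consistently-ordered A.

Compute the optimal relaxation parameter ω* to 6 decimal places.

With n=98, ρ(Jacobi) = cos(π/99) = 0.999497.
1 − cos²(π/99) = sin²(π/99) ⇒ √(1−ρ_J²) = sin(π/99) = 0.0317279.
Then 2/(1+√(1−ρ_J²)) = 2/(1+0.0317279); ω* = 2/1.0317279 = 1.938496.
and ρ(B_{ω*}) = 1.938496 − 1 = 0.938496.

ω* = 1.938496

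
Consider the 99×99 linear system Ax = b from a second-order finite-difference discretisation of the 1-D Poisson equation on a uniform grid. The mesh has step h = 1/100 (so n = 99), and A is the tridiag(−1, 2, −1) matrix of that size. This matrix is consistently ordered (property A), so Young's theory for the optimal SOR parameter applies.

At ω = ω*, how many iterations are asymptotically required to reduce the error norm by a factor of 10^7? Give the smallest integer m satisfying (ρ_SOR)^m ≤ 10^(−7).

B_J for the 99×99 system has eigenvalues cos(kπ/100); ρ_J = cos(π/100) = 0.9995066.
√(1 − cos²(π/100)) = sin(π/100) ≈ 0.0314108.
Then 2/(1+√(1−ρ_J²)) = 2/(1+0.0314108); ω* = 2/1.0314108 = 1.9390916.
ρ_SOR = ω* − 1 ≈ 0.9390916.
Need (0.9390916)^m ≤ 10^(−7): m ≥ 7·ln10/|ln 0.9390916| = 16.1181/0.0628423 = 256.485 ⇒ m = 257.

m = 257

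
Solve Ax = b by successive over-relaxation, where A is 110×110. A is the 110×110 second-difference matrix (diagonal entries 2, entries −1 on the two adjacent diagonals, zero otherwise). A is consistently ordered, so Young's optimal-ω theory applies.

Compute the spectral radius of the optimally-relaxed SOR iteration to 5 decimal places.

ρ_SOR = 0.94496

ρ_J = max_k |cos(kπ/111)| = cos(π/111) = 0.99960
1 − cos²(π/111) = sin²(π/111) ⇒ √(1−ρ_J²) = sin(π/111) = 0.028299.
ω* = 2/(1+0.028299) = 1.94496
[ρ_SOR] ω* − 1 = 0.94496.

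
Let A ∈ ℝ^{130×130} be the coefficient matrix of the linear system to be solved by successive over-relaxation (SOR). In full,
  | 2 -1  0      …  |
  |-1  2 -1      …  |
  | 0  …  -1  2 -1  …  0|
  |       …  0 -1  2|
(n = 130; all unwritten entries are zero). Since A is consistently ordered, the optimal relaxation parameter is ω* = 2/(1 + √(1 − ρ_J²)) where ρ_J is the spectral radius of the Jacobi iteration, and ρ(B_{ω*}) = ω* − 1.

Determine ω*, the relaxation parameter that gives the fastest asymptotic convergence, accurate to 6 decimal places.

n=130: λ(B_J) = 1 − λ(A)/2 = cos(kπ/131); k=1 gives ρ_J = 0.999712.
√(1−ρ_J²) simplifies to sin(π/131) = 0.0239793.
So ω* = 2/1.0239793 = 1.953164 (Young).
ρ_SOR = ω* − 1 ≈ 0.953164.

ω* = 1.953164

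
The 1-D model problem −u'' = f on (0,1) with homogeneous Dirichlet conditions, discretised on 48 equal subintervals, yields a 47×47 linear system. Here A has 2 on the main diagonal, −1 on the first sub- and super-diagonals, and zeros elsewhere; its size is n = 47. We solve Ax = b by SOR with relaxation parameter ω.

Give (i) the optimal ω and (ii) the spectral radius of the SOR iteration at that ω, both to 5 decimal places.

B_J for the 47×47 system has eigenvalues cos(kπ/48); ρ_J = cos(π/48) = 0.99786.
√(1 − cos²(π/48)) = sin(π/48) ≈ 0.065403.
ω* = 2/(1 + 0.065403) = 2/1.065403 = 1.87722.
and ρ(B_{ω*}) = 1.87722 − 1 = 0.87722.

ω* = 1.87722, ρ_SOR = 0.87722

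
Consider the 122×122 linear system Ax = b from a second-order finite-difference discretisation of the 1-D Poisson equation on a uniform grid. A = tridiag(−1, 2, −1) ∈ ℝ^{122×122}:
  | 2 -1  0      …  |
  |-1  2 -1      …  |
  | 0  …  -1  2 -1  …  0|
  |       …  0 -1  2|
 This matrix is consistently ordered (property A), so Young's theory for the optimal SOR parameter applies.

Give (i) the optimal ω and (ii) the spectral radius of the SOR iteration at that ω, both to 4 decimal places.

n=122: λ(B_J) = 1 − λ(A)/2 = cos(kπ/123); k=1 gives ρ_J = 0.9997.
√(1 − cos²(π/123)) = sin(π/123) ≈ 0.02554.
ω* = 2/(1+0.02554) = 1.9502
Hence ρ(B_{ω*}) = 1.9502 − 1 = 0.9502.

ω* = 1.9502, ρ_SOR = 0.9502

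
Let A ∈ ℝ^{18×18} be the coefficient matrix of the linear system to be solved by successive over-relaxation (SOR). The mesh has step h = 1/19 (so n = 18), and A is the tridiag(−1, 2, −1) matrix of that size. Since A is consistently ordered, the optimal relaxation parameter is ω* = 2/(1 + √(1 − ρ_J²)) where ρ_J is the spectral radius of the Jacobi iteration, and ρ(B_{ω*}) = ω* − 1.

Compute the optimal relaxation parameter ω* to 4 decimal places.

ω* = 1.7173

ρ_J = max_k |cos(kπ/19)| = cos(π/19) = 0.9864
√(1 − cos²(π/19)) = sin(π/19) ≈ 0.16459.
Young: ω* = 2/(1+√(1−ρ_J²)) = 2/(1+0.16459) = 2/1.16459 = 1.7173.
ρ(B_{ω*}) = ω*−1 = 0.7173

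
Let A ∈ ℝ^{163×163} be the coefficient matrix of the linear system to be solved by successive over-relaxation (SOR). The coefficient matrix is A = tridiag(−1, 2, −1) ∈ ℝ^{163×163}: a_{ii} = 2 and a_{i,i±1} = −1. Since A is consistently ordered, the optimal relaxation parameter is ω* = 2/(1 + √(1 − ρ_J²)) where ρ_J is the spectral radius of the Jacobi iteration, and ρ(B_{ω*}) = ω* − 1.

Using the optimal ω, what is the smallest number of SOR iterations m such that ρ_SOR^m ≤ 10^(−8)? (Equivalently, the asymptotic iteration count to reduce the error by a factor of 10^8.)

ρ_J = max_k |cos(kπ/164)| = cos(π/164) = 0.9998165
root = sin(π/164) = 0.0191549  (since 1−cos² = sin²).
So ω* = 2/1.0191549 = 1.9624102 (Young).
[ρ_SOR] ω* − 1 = 0.9624102.
(0.9624102)^m ≤ 10^{−8}  ⇒  m·ln(0.9624102) ≤ −8·ln10  ⇒  m ≥ 480.776  ⇒  m = 481

m = 481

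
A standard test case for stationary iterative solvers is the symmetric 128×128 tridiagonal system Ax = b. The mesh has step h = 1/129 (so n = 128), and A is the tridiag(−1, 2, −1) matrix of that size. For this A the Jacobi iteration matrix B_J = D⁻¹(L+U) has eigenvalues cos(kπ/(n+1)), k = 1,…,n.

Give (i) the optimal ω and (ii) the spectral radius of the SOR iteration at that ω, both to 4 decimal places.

B_J for the 128×128 system has eigenvalues cos(kπ/129); ρ_J = cos(π/129) = 0.9997.
√(1−ρ_J²) simplifies to sin(π/129) = 0.02435.
So ω* = 2/1.02435 = 1.9525 (Young).
ρ_SOR = ω* − 1 = 1.9525 − 1 = 0.9525.

ω* = 1.9525, ρ_SOR = 0.9525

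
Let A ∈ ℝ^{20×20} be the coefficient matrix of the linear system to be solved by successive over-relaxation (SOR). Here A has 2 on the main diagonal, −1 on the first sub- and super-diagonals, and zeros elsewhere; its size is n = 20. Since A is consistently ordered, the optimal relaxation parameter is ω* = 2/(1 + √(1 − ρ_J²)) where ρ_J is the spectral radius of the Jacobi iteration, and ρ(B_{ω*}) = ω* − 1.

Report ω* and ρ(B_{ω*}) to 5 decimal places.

ω* = 1.74058, ρ_SOR = 0.74058

[ρ_J] n=20: ρ(B_J) = cos(π/(n+1)) = cos(π/21) = 0.98883.
√(1−ρ_J²) = |sin(π/21)| = 0.149042
ω* = 2/(1 + 0.149042) = 2/1.149042 = 1.74058.
At ω = 1.74058 every |λ(B_ω)| = ω−1, so ρ_SOR = 0.74058.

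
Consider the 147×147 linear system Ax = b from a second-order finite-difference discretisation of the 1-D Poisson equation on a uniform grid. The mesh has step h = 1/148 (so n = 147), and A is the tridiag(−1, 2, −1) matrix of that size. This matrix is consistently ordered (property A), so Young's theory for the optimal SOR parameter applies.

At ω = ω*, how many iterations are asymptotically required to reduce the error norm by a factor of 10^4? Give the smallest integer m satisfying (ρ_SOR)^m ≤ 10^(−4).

m = 217

ρ_J = max_k |cos(kπ/148)| = cos(π/148) = 0.9997747
1 − cos²(π/148) = sin²(π/148) ⇒ √(1−ρ_J²) = sin(π/148) = 0.0212254.
Then 2/(1+√(1−ρ_J²)) = 2/(1+0.0212254); ω* = 2/1.0212254 = 1.9584315.
ρ_SOR = ω* − 1 = 1.9584315 − 1 = 0.9584315.
For 4 digits: m = 4·ln10 / (−ln 0.9584315) = 9.21034/0.0424572 = 216.932; round up → m = 217.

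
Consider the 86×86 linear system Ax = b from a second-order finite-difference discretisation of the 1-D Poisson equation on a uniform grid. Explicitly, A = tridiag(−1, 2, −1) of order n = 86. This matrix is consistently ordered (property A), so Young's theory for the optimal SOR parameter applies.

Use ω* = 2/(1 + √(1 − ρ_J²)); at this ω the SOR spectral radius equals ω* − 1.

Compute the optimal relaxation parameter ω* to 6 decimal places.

ω* = 1.930311

ρ_J = max_k |cos(kπ/87)| = cos(π/87) = 0.999348
√(1−ρ_J²) simplifies to sin(π/87) = 0.0361024.
ω* = 2/(1+0.0361024) = 1.930311
ρ(B_{ω*}) = ω*−1 = 0.930311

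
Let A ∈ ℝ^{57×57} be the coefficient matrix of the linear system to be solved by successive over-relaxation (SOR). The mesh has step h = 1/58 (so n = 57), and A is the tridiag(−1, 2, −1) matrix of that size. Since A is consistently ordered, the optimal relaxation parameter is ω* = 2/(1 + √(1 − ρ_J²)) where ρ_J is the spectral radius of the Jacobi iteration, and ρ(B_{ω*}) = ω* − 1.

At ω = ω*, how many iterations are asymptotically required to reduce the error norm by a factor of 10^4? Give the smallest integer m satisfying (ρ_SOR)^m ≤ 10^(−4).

m = 85

[ρ_J] n=57: ρ(B_J) = cos(π/(n+1)) = cos(π/58) = 0.9985334.
1 − cos²(π/58) = sin²(π/58) ⇒ √(1−ρ_J²) = sin(π/58) = 0.0541389.
ω* = 2/(1+0.0541389) = 1.8972832
ρ_SOR = ω* − 1 ≈ 0.8972832.
ρ_SOR^m ≤ 10^(−4) ⇔ m ≥ 4·ln10/(−ln 0.8972832) = 9.21034/0.108384 = 84.979; m = ⌈84.979⌉ = 85.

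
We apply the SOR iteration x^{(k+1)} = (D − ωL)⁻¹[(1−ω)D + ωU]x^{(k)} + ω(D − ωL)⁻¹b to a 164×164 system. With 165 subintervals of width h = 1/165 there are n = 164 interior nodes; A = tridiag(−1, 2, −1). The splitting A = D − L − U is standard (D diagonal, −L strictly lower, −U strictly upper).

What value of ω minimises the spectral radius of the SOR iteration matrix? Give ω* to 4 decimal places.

½·tridiag(1,0,1) at n=164: λ_k = cos(kπ/165); max |λ| at k=1 ⇒ ρ_J = cos(π/165) ≈ 0.9998.
√(1−ρ_J²) = |sin(π/165)| = 0.01904
ω* = 2/(1+0.01904) = 1.9626
ρ_SOR = ω* − 1 = 1.9626 − 1 = 0.9626.

ω* = 1.9626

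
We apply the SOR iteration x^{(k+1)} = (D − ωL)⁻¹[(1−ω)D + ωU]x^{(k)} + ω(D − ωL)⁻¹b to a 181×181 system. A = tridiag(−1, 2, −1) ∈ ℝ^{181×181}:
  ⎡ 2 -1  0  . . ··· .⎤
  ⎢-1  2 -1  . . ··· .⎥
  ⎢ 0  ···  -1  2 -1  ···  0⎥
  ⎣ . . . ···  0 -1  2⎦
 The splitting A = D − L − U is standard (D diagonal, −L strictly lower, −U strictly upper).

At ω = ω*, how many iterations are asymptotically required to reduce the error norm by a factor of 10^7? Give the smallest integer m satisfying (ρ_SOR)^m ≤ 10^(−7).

m = 467

ρ_J = max_k |cos(kπ/182)| = cos(π/182) = 0.9998510
√(1 − cos²(π/182)) = sin(π/182) ≈ 0.0172606.
[ω*] 2 ÷ (1 + 0.0172606) = 2 ÷ 1.0172606 = 1.9660645.
and ρ(B_{ω*}) = 1.9660645 − 1 = 0.9660645.
(0.9660645)^m ≤ 10^{−7}  ⇒  m·ln(0.9660645) ≤ −7·ln10  ⇒  m ≥ 466.857  ⇒  m = 467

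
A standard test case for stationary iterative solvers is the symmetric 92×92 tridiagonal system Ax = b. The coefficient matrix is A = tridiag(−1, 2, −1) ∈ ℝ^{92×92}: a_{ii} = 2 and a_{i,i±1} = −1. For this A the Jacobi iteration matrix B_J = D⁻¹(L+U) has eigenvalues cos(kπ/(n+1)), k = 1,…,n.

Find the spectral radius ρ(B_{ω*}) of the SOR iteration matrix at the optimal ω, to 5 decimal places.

ρ_SOR = 0.93466

[ρ_J] n=92: ρ(B_J) = cos(π/(n+1)) = cos(π/93) = 0.99943.
√(1 − cos²(π/93)) = sin(π/93) ≈ 0.033774.
Young: ω* = 2/(1+√(1−ρ_J²)) = 2/(1+0.033774) = 2/1.033774 = 1.93466.
ρ_SOR = ω* − 1 = 1.93466 − 1 = 0.93466.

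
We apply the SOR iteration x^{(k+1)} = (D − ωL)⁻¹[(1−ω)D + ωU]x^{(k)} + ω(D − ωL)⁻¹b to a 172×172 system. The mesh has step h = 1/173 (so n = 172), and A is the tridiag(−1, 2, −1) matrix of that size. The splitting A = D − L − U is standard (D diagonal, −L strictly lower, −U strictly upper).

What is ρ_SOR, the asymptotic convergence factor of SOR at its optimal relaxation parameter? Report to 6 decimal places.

ρ_SOR = 0.964331

With n=172, ρ(Jacobi) = cos(π/173) = 0.999835.
1 − cos²(π/173) = sin²(π/173) ⇒ √(1−ρ_J²) = sin(π/173) = 0.0181585.
So ω* = 2/1.0181585 = 1.964331 (Young).
and ρ(B_{ω*}) = 1.964331 − 1 = 0.964331.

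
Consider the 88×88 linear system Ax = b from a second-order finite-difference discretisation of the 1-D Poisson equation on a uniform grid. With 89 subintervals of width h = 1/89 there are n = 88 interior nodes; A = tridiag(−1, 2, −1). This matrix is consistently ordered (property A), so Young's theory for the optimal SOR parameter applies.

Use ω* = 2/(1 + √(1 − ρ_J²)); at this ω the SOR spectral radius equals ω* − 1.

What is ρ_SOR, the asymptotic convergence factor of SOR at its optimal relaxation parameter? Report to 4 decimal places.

ρ_SOR = 0.9318

½·tridiag(1,0,1) at n=88: λ_k = cos(kπ/89); max |λ| at k=1 ⇒ ρ_J = cos(π/89) ≈ 0.9994.
1 − cos²(π/89) = sin²(π/89) ⇒ √(1−ρ_J²) = sin(π/89) = 0.03529.
Young: ω* = 2/(1+√(1−ρ_J²)) = 2/(1+0.03529) = 2/1.03529 = 1.9318.
At ω = 1.9318 every |λ(B_ω)| = ω−1, so ρ_SOR = 0.9318.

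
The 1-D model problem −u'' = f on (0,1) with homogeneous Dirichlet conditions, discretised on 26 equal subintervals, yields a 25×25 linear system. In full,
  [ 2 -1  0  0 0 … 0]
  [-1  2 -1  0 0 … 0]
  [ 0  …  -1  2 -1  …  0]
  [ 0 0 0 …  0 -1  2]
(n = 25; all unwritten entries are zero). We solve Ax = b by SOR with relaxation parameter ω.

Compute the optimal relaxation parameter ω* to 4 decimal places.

spectrum of D⁻¹(L+U) = {cos(kπ/26) : 1≤k≤25}; ρ_J = cos(π/26) = 0.9927.
1 − cos²(π/26) = sin²(π/26) ⇒ √(1−ρ_J²) = sin(π/26) = 0.12054.
Young: ω* = 2/(1+√(1−ρ_J²)) = 2/(1+0.12054) = 2/1.12054 = 1.7849.
and ρ(B_{ω*}) = 1.7849 − 1 = 0.7849.

ω* = 1.7849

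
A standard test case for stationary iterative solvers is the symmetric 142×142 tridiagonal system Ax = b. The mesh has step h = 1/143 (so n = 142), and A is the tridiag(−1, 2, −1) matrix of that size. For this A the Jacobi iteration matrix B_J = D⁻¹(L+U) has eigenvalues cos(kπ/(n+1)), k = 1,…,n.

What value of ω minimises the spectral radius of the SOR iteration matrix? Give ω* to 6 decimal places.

ω* = 1.957010

spectrum of D⁻¹(L+U) = {cos(kπ/143) : 1≤k≤142}; ρ_J = cos(π/143) = 0.999759.
root = sin(π/143) = 0.0219674  (since 1−cos² = sin²).
ω* = 2/(1 + 0.0219674) = 2/1.0219674 = 1.957010.
ρ_SOR = ω* − 1 ≈ 0.957010.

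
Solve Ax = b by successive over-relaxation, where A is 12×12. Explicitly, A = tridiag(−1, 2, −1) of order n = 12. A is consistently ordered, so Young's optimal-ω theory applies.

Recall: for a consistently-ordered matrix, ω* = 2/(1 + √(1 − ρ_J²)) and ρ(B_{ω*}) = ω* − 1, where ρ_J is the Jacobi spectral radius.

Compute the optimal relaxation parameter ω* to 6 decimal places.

½·tridiag(1,0,1) at n=12: λ_k = cos(kπ/13); max |λ| at k=1 ⇒ ρ_J = cos(π/13) ≈ 0.970942.
√(1 − cos²(π/13)) = sin(π/13) ≈ 0.2393157.
ω* = 2/(1+0.2393157) = 1.613794
At ω = 1.613794 every |λ(B_ω)| = ω−1, so ρ_SOR = 0.613794.

ω* = 1.613794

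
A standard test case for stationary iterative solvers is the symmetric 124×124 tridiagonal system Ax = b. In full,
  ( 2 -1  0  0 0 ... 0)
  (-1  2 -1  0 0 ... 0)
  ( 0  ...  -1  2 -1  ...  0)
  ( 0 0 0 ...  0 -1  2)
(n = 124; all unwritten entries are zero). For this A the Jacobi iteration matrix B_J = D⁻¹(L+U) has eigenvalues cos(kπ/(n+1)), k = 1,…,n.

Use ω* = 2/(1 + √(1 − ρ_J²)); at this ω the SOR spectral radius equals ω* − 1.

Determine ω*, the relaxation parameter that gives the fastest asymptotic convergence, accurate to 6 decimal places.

ω* = 1.950972

[ρ_J] n=124: ρ(B_J) = cos(π/(n+1)) = cos(π/125) = 0.999684.
√(1 − cos²(π/125)) = sin(π/125) ≈ 0.0251301.
ω* = 2/(1 + 0.0251301) = 2/1.0251301 = 1.950972.
ρ_SOR = ω* − 1 ≈ 0.950972.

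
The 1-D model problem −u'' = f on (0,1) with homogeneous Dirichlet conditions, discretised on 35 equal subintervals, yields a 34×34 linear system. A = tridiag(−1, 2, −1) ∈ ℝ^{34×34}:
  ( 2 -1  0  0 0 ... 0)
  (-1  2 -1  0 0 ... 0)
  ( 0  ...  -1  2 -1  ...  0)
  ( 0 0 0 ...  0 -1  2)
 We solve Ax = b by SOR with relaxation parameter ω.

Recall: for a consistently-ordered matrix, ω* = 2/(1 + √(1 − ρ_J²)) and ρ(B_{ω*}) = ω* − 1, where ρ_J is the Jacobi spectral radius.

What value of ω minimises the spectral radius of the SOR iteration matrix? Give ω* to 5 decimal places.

ω* = 1.83547

n=34: λ(B_J) = 1 − λ(A)/2 = cos(kπ/35); k=1 gives ρ_J = 0.99597.
√(1 − cos²(π/35)) = sin(π/35) ≈ 0.089639.
Young: ω* = 2/(1+√(1−ρ_J²)) = 2/(1+0.089639) = 2/1.089639 = 1.83547.
Hence ρ(B_{ω*}) = 1.83547 − 1 = 0.83547.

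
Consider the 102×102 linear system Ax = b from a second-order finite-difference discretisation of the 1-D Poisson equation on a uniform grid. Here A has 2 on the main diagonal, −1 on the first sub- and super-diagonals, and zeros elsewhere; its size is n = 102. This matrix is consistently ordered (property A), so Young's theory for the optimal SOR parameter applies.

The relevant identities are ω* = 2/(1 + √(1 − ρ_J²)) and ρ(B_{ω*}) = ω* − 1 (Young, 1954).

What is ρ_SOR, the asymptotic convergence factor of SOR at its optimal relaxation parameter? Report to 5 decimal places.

ρ_SOR = 0.94081

B_J for the 102×102 system has eigenvalues cos(kπ/103); ρ_J = cos(π/103) = 0.99953.
1 − cos²(π/103) = sin²(π/103) ⇒ √(1−ρ_J²) = sin(π/103) = 0.030496.
Young: ω* = 2/(1+√(1−ρ_J²)) = 2/(1+0.030496) = 2/1.030496 = 1.94081.
ρ_SOR = ω* − 1 ≈ 0.94081.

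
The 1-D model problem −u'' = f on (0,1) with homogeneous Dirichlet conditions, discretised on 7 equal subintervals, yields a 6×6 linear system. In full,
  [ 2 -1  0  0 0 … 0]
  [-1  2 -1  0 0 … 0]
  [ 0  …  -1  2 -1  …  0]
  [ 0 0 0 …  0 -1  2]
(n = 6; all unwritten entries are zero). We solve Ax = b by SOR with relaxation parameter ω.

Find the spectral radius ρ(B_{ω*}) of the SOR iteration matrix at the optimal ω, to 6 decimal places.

ρ_J = max_k |cos(kπ/7)| = cos(π/7) = 0.900969
√(1 − cos²(π/7)) = sin(π/7) ≈ 0.4338837.
ω* = 2/(1+0.4338837) = 1.394813
and ρ(B_{ω*}) = 1.394813 − 1 = 0.394813.

ρ_SOR = 0.394813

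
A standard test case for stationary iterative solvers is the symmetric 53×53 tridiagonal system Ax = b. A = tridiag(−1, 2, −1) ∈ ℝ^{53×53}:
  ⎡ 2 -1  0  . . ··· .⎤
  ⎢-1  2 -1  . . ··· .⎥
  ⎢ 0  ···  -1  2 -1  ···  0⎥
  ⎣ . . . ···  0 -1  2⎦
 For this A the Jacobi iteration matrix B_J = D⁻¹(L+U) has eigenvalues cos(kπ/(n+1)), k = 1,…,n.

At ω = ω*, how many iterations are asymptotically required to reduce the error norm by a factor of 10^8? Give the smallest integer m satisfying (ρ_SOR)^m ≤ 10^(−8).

m = 159

B_J for the 53×53 system has eigenvalues cos(kπ/54); ρ_J = cos(π/54) = 0.9983082.
√(1 − cos²(π/54)) = sin(π/54) ≈ 0.0581448.
Then 2/(1+√(1−ρ_J²)) = 2/(1+0.0581448); ω* = 2/1.0581448 = 1.8901005.
ρ_SOR = ω* − 1 = 1.8901005 − 1 = 0.8901005.
(0.8901005)^m ≤ 10^{−8}  ⇒  m·ln(0.8901005) ≤ −8·ln10  ⇒  m ≥ 158.225  ⇒  m = 159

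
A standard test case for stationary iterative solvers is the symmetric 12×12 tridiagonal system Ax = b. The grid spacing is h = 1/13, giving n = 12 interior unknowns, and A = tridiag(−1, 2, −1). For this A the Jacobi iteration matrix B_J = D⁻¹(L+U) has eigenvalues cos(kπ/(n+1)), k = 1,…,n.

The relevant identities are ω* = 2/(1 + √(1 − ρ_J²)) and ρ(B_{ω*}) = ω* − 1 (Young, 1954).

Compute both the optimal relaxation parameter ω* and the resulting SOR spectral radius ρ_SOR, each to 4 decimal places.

ρ_J = max_k |cos(kπ/13)| = cos(π/13) = 0.9709
root = sin(π/13) = 0.23932  (since 1−cos² = sin²).
Young: ω* = 2/(1+√(1−ρ_J²)) = 2/(1+0.23932) = 2/1.23932 = 1.6138.
ρ_SOR = ω* − 1 = 1.6138 − 1 = 0.6138.

ω* = 1.6138, ρ_SOR = 0.6138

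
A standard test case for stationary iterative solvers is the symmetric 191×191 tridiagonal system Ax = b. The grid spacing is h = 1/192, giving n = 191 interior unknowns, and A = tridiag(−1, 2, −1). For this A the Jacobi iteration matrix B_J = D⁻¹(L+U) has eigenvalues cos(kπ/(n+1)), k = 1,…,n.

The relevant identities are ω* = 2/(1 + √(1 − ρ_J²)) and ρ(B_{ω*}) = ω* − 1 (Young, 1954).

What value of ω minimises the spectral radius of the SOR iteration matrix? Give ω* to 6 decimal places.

½·tridiag(1,0,1) at n=191: λ_k = cos(kπ/192); max |λ| at k=1 ⇒ ρ_J = cos(π/192) ≈ 0.999866.
√(1−ρ_J²) = |sin(π/192)| = 0.0163617
Young: ω* = 2/(1+√(1−ρ_J²)) = 2/(1+0.0163617) = 2/1.0163617 = 1.967803.
Hence ρ(B_{ω*}) = 1.967803 − 1 = 0.967803.

ω* = 1.967803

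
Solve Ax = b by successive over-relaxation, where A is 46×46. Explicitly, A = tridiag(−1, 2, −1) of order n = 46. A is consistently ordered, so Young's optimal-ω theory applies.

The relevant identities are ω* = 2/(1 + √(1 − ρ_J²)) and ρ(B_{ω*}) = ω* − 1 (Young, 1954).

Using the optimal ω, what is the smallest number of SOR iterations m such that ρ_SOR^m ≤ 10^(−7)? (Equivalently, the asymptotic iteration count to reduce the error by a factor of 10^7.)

m = 121

n=46: λ(B_J) = 1 − λ(A)/2 = cos(kπ/47); k=1 gives ρ_J = 0.9977669.
√(1−ρ_J²) = |sin(π/47)| = 0.0667926
Young: ω* = 2/(1+√(1−ρ_J²)) = 2/(1+0.0667926) = 2/1.0667926 = 1.8747787.
At ω = 1.8747787 every |λ(B_ω)| = ω−1, so ρ_SOR = 0.8747787.
7·ln10 = 16.1181; −ln(0.8747787) = 0.133784; m = ⌈16.1181/0.133784⌉ = ⌈120.479⌉ = 121.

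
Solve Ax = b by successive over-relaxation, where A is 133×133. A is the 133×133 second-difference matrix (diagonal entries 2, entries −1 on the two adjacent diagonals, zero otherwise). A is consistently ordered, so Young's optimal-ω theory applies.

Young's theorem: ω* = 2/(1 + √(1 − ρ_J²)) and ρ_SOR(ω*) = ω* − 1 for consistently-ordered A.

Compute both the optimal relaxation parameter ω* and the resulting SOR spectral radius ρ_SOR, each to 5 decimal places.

[ρ_J] n=133: ρ(B_J) = cos(π/(n+1)) = cos(π/134) = 0.99973.
1 − cos²(π/134) = sin²(π/134) ⇒ √(1−ρ_J²) = sin(π/134) = 0.023443.
[ω*] 2 ÷ (1 + 0.023443) = 2 ÷ 1.023443 = 1.95419.
ρ(B_{ω*}) = ω*−1 = 0.95419

ω* = 1.95419, ρ_SOR = 0.95419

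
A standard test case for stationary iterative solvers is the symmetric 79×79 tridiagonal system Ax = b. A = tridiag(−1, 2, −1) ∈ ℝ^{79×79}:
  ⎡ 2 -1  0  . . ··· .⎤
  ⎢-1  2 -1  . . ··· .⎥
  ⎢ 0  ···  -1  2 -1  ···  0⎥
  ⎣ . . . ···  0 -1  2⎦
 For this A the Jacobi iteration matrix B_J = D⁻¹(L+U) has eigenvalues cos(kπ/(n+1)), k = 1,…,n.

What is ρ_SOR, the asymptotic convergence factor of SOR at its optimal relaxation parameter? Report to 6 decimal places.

ρ_SOR = 0.924447

½·tridiag(1,0,1) at n=79: λ_k = cos(kπ/80); max |λ| at k=1 ⇒ ρ_J = cos(π/80) ≈ 0.999229.
√(1 − cos²(π/80)) = sin(π/80) ≈ 0.0392598.
ω* = 2 / (1 + 0.0392598) = 2 / 1.0392598 ≈ 1.924447.
ρ(B_{ω*}) = ω*−1 = 0.924447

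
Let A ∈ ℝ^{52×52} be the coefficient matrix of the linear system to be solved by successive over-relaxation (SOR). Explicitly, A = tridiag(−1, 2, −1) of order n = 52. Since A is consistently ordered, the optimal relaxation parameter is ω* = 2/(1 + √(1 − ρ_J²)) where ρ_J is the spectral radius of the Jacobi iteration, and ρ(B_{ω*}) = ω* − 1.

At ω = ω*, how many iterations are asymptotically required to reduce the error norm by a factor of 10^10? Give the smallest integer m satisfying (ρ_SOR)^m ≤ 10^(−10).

m = 195

With n=52, ρ(Jacobi) = cos(π/53) = 0.9982437.
√(1−ρ_J²) = |sin(π/53)| = 0.0592406
[ω*] 2 ÷ (1 + 0.0592406) = 2 ÷ 1.0592406 = 1.8881451.
ρ_SOR = ω* − 1 = 1.8881451 − 1 = 0.8881451.
Need (0.8881451)^m ≤ 10^(−10): m ≥ 10·ln10/|ln 0.8881451| = 23.0259/0.11862 = 194.115 ⇒ m = 195.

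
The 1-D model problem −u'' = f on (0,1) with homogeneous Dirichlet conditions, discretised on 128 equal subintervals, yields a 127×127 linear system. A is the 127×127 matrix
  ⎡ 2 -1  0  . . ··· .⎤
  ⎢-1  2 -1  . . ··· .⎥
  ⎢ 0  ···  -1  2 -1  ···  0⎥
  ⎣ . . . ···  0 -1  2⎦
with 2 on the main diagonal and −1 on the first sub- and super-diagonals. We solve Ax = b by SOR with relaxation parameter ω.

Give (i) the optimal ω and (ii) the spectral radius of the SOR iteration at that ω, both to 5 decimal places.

spectrum of D⁻¹(L+U) = {cos(kπ/128) : 1≤k≤127}; ρ_J = cos(π/128) = 0.99970.
1 − cos²(π/128) = sin²(π/128) ⇒ √(1−ρ_J²) = sin(π/128) = 0.024541.
ω* = 2/(1 + 0.024541) = 2/1.024541 = 1.95209.
Hence ρ(B_{ω*}) = 1.95209 − 1 = 0.95209.

ω* = 1.95209, ρ_SOR = 0.95209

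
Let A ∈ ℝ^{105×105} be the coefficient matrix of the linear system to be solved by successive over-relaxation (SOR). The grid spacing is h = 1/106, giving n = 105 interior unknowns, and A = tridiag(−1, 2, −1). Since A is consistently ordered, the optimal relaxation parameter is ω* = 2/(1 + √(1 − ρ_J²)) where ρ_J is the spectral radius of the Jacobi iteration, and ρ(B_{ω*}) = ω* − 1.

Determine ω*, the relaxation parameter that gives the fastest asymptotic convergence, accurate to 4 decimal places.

ω* = 1.9424

[ρ_J] n=105: ρ(B_J) = cos(π/(n+1)) = cos(π/106) = 0.9996.
1 − cos²(π/106) = sin²(π/106) ⇒ √(1−ρ_J²) = sin(π/106) = 0.02963.
Young: ω* = 2/(1+√(1−ρ_J²)) = 2/(1+0.02963) = 2/1.02963 = 1.9424.
[ρ_SOR] ω* − 1 = 0.9424.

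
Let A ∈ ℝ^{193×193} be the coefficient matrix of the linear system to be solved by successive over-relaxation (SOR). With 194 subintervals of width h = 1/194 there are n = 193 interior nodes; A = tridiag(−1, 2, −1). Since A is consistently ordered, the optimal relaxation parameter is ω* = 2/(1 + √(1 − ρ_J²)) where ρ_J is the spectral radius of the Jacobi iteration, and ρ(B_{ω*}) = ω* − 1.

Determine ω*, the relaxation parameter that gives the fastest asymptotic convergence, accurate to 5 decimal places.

ω* = 1.96813

With n=193, ρ(Jacobi) = cos(π/194) = 0.99987.
√(1−ρ_J²) = |sin(π/194)| = 0.016193
Young: ω* = 2/(1+√(1−ρ_J²)) = 2/(1+0.016193) = 2/1.016193 = 1.96813.
At ω = 1.96813 every |λ(B_ω)| = ω−1, so ρ_SOR = 0.96813.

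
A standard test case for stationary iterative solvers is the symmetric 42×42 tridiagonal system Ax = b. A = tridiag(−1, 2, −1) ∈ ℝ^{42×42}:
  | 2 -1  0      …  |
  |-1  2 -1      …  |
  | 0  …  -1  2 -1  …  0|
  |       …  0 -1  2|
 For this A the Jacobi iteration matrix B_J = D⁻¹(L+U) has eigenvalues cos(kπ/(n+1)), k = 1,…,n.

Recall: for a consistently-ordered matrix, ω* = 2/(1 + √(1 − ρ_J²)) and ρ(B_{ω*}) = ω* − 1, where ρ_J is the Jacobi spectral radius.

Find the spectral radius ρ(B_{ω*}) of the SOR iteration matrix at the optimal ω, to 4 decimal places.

ρ_SOR = 0.8639

[ρ_J] n=42: ρ(B_J) = cos(π/(n+1)) = cos(π/43) = 0.9973.
1 − cos²(π/43) = sin²(π/43) ⇒ √(1−ρ_J²) = sin(π/43) = 0.07300.
ω* = 2/(1+0.07300) = 1.8639
ρ_SOR = ω* − 1 ≈ 0.8639.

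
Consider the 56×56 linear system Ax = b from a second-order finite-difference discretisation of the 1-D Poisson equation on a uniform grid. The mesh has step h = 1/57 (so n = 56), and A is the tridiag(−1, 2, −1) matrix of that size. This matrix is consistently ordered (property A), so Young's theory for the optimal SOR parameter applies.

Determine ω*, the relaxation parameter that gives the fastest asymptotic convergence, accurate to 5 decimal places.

ρ_J = max_k |cos(kπ/57)| = cos(π/57) = 0.99848
√(1 − cos²(π/57)) = sin(π/57) ≈ 0.055088.
Then 2/(1+√(1−ρ_J²)) = 2/(1+0.055088); ω* = 2/1.055088 = 1.89558.
[ρ_SOR] ω* − 1 = 0.89558.

ω* = 1.89558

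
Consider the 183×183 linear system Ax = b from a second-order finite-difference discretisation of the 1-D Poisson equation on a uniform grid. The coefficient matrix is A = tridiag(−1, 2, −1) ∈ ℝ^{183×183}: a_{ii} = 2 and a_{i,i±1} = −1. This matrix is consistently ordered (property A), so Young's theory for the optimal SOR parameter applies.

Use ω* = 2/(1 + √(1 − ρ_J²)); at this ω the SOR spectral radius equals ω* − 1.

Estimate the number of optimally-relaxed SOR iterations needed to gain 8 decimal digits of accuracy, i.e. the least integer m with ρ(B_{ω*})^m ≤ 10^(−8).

m = 540

ρ_J = max_k |cos(kπ/184)| = cos(π/184) = 0.9998542
1 − cos²(π/184) = sin²(π/184) ⇒ √(1−ρ_J²) = sin(π/184) = 0.0170730.
Then 2/(1+√(1−ρ_J²)) = 2/(1+0.0170730); ω* = 2/1.0170730 = 1.9664272.
and ρ(B_{ω*}) = 1.9664272 − 1 = 0.9664272.
Need (0.9664272)^m ≤ 10^(−8): m ≥ 8·ln10/|ln 0.9664272| = 18.4207/0.0341493 = 539.417 ⇒ m = 540.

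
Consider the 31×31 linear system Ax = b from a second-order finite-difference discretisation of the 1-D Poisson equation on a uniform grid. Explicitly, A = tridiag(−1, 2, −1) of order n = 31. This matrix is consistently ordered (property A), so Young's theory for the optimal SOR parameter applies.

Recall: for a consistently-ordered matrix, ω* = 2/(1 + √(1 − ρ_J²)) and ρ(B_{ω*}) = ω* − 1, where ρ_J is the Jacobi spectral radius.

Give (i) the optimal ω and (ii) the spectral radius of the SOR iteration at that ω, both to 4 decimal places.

ω* = 1.8215, ρ_SOR = 0.8215

½·tridiag(1,0,1) at n=31: λ_k = cos(kπ/32); max |λ| at k=1 ⇒ ρ_J = cos(π/32) ≈ 0.9952.
√(1−ρ_J²) simplifies to sin(π/32) = 0.09802.
ω* = 2 / (1 + 0.09802) = 2 / 1.09802 ≈ 1.8215.
and ρ(B_{ω*}) = 1.8215 − 1 = 0.8215.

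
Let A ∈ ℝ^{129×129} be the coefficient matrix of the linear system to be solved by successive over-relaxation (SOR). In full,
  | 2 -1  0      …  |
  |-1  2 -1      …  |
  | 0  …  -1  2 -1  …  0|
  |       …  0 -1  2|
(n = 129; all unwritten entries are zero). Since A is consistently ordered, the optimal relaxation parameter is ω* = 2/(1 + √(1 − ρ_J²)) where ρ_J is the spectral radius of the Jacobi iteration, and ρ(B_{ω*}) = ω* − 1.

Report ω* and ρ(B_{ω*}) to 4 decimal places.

ω* = 1.9528, ρ_SOR = 0.9528

B_J for the 129×129 system has eigenvalues cos(kπ/130); ρ_J = cos(π/130) = 0.9997.
root = sin(π/130) = 0.02416  (since 1−cos² = sin²).
ω* = 2 / (1 + 0.02416) = 2 / 1.02416 ≈ 1.9528.
[ρ_SOR] ω* − 1 = 0.9528.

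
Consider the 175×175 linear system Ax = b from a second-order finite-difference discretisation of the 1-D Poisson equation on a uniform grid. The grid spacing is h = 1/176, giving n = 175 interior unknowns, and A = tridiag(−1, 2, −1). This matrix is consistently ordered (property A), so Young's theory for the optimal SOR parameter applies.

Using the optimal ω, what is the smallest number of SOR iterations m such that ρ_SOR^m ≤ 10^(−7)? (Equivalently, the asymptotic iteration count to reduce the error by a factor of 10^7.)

ρ_J = max_k |cos(kπ/176)| = cos(π/176) = 0.9998407
1 − cos²(π/176) = sin²(π/176) ⇒ √(1−ρ_J²) = sin(π/176) = 0.0178490.
ω* = 2 / (1 + 0.0178490) = 2 / 1.0178490 ≈ 1.9649280.
ρ_SOR = ω* − 1 = 1.9649280 − 1 = 0.9649280.
Need (0.9649280)^m ≤ 10^(−7): m ≥ 7·ln10/|ln 0.9649280| = 16.1181/0.0357018 = 451.465 ⇒ m = 452.

m = 452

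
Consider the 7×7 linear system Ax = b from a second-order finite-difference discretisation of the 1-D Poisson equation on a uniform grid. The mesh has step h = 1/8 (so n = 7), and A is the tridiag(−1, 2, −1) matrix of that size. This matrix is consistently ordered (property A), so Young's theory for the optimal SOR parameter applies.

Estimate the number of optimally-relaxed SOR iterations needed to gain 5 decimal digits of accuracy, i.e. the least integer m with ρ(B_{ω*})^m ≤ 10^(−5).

½·tridiag(1,0,1) at n=7: λ_k = cos(kπ/8); max |λ| at k=1 ⇒ ρ_J = cos(π/8) ≈ 0.9238795.
√(1−ρ_J²) simplifies to sin(π/8) = 0.3826834.
[ω*] 2 ÷ (1 + 0.3826834) = 2 ÷ 1.3826834 = 1.4464627.
Hence ρ(B_{ω*}) = 1.4464627 − 1 = 0.4464627.
For 5 digits: m = 5·ln10 / (−ln 0.4464627) = 11.5129/0.806399 = 14.277; round up → m = 15.

m = 15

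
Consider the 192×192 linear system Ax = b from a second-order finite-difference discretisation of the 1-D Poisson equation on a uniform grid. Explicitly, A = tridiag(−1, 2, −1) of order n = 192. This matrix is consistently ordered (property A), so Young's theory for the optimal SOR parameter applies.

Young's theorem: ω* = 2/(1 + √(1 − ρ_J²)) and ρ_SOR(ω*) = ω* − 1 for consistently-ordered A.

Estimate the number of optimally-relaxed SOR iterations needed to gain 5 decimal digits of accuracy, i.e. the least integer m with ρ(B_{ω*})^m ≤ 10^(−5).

B_J for the 192×192 system has eigenvalues cos(kπ/193); ρ_J = cos(π/193) = 0.9998675.
1 − cos²(π/193) = sin²(π/193) ⇒ √(1−ρ_J²) = sin(π/193) = 0.0162770.
So ω* = 2/1.0162770 = 1.9679674 (Young).
ρ_SOR = ω* − 1 ≈ 0.9679674.
ρ_SOR^m ≤ 10^(−5) ⇔ m ≥ 5·ln10/(−ln 0.9679674) = 11.5129/0.0325569 = 353.624; m = ⌈353.624⌉ = 354.

m = 354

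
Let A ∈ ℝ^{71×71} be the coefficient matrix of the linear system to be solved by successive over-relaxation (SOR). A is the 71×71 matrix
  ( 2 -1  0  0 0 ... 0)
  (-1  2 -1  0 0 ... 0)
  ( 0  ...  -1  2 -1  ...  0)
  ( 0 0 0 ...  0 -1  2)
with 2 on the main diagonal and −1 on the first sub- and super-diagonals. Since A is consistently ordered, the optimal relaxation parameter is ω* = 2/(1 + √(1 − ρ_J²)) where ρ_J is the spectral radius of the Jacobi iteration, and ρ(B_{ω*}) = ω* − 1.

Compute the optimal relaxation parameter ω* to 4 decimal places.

ω* = 1.9164

½·tridiag(1,0,1) at n=71: λ_k = cos(kπ/72); max |λ| at k=1 ⇒ ρ_J = cos(π/72) ≈ 0.9990.
√(1 − cos²(π/72)) = sin(π/72) ≈ 0.04362.
ω* = 2 / (1 + 0.04362) = 2 / 1.04362 ≈ 1.9164.
[ρ_SOR] ω* − 1 = 0.9164.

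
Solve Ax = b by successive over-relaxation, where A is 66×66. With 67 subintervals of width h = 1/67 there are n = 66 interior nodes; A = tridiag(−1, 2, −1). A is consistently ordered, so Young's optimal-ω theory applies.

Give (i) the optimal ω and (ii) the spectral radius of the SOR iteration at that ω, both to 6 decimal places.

With n=66, ρ(Jacobi) = cos(π/67) = 0.998901.
√(1 − cos²(π/67)) = sin(π/67) ≈ 0.0468723.
Young: ω* = 2/(1+√(1−ρ_J²)) = 2/(1+0.0468723) = 2/1.0468723 = 1.910453.
ρ_SOR = ω* − 1 ≈ 0.910453.

ω* = 1.910453, ρ_SOR = 0.910453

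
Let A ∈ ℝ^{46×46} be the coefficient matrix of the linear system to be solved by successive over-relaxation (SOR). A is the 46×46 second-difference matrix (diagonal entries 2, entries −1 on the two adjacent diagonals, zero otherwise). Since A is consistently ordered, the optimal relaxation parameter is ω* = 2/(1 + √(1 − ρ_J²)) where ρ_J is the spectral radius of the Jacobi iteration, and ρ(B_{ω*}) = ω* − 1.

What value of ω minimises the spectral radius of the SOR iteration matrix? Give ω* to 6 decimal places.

n=46: λ(B_J) = 1 − λ(A)/2 = cos(kπ/47); k=1 gives ρ_J = 0.997767.
root = sin(π/47) = 0.0667926  (since 1−cos² = sin²).
Young: ω* = 2/(1+√(1−ρ_J²)) = 2/(1+0.0667926) = 2/1.0667926 = 1.874779.
and ρ(B_{ω*}) = 1.874779 − 1 = 0.874779.

ω* = 1.874779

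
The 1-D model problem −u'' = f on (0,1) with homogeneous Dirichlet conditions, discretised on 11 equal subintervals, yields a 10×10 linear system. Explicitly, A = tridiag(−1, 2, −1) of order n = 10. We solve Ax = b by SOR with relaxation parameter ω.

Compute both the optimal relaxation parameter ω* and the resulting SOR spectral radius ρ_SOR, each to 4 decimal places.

ρ_J = max_k |cos(kπ/11)| = cos(π/11) = 0.9595
√(1−ρ_J²) simplifies to sin(π/11) = 0.28173.
ω* = 2 / (1 + 0.28173) = 2 / 1.28173 ≈ 1.5604.
and ρ(B_{ω*}) = 1.5604 − 1 = 0.5604.

ω* = 1.5604, ρ_SOR = 0.5604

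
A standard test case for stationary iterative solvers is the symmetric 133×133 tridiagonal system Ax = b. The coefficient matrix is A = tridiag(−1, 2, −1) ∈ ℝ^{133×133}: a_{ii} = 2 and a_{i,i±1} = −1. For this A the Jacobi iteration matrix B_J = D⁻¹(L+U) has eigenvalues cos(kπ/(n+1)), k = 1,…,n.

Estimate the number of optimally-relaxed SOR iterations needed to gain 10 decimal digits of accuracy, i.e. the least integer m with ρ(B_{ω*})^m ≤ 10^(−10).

m = 492

n=133: λ(B_J) = 1 − λ(A)/2 = cos(kπ/134); k=1 gives ρ_J = 0.9997252.
1 − cos²(π/134) = sin²(π/134) ⇒ √(1−ρ_J²) = sin(π/134) = 0.0234426.
ω* = 2/(1 + 0.0234426) = 2/1.0234426 = 1.9541887.
ρ_SOR = ω* − 1 ≈ 0.9541887.
10·ln10 = 23.0259; −ln(0.9541887) = 0.0468938; m = ⌈23.0259/0.0468938⌉ = ⌈491.022⌉ = 492.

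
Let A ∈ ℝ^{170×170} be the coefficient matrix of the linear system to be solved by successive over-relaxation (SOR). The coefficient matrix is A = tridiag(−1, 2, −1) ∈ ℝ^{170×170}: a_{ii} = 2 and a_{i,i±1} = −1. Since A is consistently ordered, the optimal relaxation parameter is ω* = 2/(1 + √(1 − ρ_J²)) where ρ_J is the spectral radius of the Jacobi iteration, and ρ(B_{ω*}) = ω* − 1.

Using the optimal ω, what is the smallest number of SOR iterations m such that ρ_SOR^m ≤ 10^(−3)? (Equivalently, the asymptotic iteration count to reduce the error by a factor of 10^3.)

n=170: λ(B_J) = 1 − λ(A)/2 = cos(kπ/171); k=1 gives ρ_J = 0.9998312.
root = sin(π/171) = 0.0183709  (since 1−cos² = sin²).
Young: ω* = 2/(1+√(1−ρ_J²)) = 2/(1+0.0183709) = 2/1.0183709 = 1.9639210.
and ρ(B_{ω*}) = 1.9639210 − 1 = 0.9639210.
Need (0.9639210)^m ≤ 10^(−3): m ≥ 3·ln10/|ln 0.9639210| = 6.90776/0.0367459 = 187.987 ⇒ m = 188.

m = 188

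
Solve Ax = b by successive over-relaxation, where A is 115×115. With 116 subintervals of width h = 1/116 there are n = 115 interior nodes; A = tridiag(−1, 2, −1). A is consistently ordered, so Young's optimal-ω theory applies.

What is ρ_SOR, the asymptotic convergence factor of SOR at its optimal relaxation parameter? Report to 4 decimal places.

ρ_SOR = 0.9473

[ρ_J] n=115: ρ(B_J) = cos(π/(n+1)) = cos(π/116) = 0.9996.
√(1 − cos²(π/116)) = sin(π/116) ≈ 0.02708.
ω* = 2/(1+0.02708) = 1.9473
ρ_SOR = ω* − 1 = 1.9473 − 1 = 0.9473.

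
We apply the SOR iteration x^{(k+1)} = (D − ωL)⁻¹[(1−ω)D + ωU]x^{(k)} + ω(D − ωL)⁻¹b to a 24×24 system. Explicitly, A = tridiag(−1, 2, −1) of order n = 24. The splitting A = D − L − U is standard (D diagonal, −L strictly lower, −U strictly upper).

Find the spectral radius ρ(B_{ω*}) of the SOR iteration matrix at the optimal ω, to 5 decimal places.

ρ_SOR = 0.77725

spectrum of D⁻¹(L+U) = {cos(kπ/25) : 1≤k≤24}; ρ_J = cos(π/25) = 0.99211.
√(1−ρ_J²) = |sin(π/25)| = 0.125333
ω* = 2/(1+0.125333) = 1.77725
ρ_SOR = ω* − 1 ≈ 0.77725.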